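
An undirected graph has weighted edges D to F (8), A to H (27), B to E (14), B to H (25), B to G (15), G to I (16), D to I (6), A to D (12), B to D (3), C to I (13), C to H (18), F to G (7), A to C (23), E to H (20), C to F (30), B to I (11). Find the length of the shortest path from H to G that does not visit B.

47

Checking several routes:
H → C → F → G: 18 + 30 + 7 = 55
H → C → I → G: 18 + 13 + 16 = 47
H → A → D → F → G: 27 + 12 + 8 + 7 = 54
H → C → I → D → F → G: 18 + 13 + 6 + 8 + 7 = 52
Best route has total 47.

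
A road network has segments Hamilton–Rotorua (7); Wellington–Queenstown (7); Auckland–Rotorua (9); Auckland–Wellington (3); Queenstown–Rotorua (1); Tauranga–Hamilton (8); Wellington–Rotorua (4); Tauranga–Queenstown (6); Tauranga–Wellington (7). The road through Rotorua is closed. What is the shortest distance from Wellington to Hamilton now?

Candidate routes:
Wellington - Queenstown - Tauranga - Hamilton: 7 + 6 + 8 = 21
Wellington - Tauranga - Hamilton: 7 + 8 = 15
Best route has total 15.

15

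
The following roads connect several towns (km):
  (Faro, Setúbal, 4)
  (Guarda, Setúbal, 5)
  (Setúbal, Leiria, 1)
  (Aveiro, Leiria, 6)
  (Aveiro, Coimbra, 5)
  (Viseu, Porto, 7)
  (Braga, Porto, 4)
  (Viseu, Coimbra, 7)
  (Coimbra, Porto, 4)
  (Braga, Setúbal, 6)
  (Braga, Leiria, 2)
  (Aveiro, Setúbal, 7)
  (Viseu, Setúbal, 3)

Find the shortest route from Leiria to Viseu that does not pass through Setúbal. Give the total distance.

13

Candidate routes:
Leiria - Aveiro - Coimbra - Viseu: 6 + 5 + 7 = 18
Leiria - Aveiro - Coimbra - Porto - Viseu: 6 + 5 + 4 + 7 = 22
Leiria - Braga - Porto - Coimbra - Viseu: 2 + 4 + 4 + 7 = 17
Leiria - Braga - Porto - Viseu: 2 + 4 + 7 = 13
Best route has total 13 km.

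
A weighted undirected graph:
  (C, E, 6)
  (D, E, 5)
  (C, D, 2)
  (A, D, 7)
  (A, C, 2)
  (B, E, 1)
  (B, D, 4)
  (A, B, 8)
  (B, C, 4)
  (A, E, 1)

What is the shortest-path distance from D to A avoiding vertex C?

Comparing a few candidate routes:
D→B→A: 4 + 8 = 12
D→E→A: 5 + 1 = 6
D→A: 7
D→B→E→A: 4 + 1 + 1 = 6
Best route has total 6.

6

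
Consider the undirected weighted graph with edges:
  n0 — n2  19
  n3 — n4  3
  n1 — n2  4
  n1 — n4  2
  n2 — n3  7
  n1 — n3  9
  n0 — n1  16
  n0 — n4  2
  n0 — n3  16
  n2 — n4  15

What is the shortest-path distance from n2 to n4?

Comparing a few candidate routes:
n2 → n3 → n1 → n4: 7 + 9 + 2 = 18
n2 → n0 → n4: 19 + 2 = 21
n2 → n1 → n3 → n4: 4 + 9 + 3 = 16
n2 → n4: 15
n2 → n3 → n4: 7 + 3 = 10
n2 → n1 → n4: 4 + 2 = 6
The minimum is 6.

6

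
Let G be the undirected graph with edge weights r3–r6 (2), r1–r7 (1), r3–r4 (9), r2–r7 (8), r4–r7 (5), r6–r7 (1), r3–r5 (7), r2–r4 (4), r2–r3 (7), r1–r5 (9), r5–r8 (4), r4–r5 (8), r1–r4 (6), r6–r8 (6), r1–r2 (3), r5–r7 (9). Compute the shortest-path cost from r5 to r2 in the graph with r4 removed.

Some routes from r5 to r2 avoiding r4:
r5 - r1 - r2: 9 + 3 = 12
r5 - r3 - r6 - r7 - r1 - r2: 7 + 2 + 1 + 1 + 3 = 14
r5 - r7 - r1 - r2: 9 + 1 + 3 = 13
r5 - r3 - r2: 7 + 7 = 14
The minimum is 12.

12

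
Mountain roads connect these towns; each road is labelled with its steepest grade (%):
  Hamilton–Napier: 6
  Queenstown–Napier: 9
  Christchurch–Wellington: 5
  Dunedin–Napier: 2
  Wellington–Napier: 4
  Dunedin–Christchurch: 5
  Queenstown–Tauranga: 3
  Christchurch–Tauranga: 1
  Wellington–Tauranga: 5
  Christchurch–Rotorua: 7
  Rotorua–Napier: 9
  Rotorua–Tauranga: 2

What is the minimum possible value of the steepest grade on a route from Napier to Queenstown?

Comparing a few candidate routes:
Napier -> Dunedin -> Christchurch -> Tauranga -> Queenstown: max(2, 5, 1, 3) = 5
Napier -> Dunedin -> Christchurch -> Wellington -> Tauranga -> Queenstown: max(2, 5, 5, 5, 3) = 5
Napier -> Wellington -> Tauranga -> Queenstown: max(4, 5, 3) = 5
Best route has worst link 5%.

5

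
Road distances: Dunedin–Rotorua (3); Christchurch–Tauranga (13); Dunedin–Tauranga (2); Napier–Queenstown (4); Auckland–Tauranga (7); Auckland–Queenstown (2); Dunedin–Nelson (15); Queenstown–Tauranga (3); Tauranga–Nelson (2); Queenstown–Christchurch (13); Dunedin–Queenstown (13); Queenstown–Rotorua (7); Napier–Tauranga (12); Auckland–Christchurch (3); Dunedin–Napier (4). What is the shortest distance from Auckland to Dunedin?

7

A few of the Auckland→Dunedin routes:
Auckland -> Queenstown -> Tauranga -> Dunedin: 2 + 3 + 2 = 7
Auckland -> Tauranga -> Dunedin: 7 + 2 = 9
Auckland -> Queenstown -> Napier -> Dunedin: 2 + 4 + 4 = 10
The minimum is 7.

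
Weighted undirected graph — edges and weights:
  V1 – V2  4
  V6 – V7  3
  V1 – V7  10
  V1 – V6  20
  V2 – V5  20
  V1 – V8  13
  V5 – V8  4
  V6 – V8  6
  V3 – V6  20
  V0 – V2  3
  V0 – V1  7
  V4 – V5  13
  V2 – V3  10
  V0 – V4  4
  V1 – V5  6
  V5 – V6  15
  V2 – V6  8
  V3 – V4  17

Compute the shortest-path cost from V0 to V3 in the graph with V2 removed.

Checking several routes:
V0 → V1 → V5 → V4 → V3: 7 + 6 + 13 + 17 = 43
V0 → V1 → V5 → V8 → V6 → V3: 7 + 6 + 4 + 6 + 20 = 43
V0 → V4 → V3: 4 + 17 = 21
V0 → V1 → V8 → V6 → V3: 7 + 13 + 6 + 20 = 46
V0 → V1 → V7 → V6 → V3: 7 + 10 + 3 + 20 = 40
The minimum is 21.

21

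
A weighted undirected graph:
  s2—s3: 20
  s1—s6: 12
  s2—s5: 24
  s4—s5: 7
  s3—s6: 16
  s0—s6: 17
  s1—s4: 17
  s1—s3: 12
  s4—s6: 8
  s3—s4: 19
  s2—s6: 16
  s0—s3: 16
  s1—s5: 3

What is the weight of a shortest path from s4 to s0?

A few of the s4→s0 routes:
s4→s6→s0: 8 + 17 = 25
s4→s6→s3→s0: 8 + 16 + 16 = 40
s4→s5→s1→s6→s0: 7 + 3 + 12 + 17 = 39
s4→s1→s3→s0: 17 + 12 + 16 = 45
s4→s5→s1→s3→s0: 7 + 3 + 12 + 16 = 38
s4→s3→s0: 19 + 16 = 35
Best route has total 25.

25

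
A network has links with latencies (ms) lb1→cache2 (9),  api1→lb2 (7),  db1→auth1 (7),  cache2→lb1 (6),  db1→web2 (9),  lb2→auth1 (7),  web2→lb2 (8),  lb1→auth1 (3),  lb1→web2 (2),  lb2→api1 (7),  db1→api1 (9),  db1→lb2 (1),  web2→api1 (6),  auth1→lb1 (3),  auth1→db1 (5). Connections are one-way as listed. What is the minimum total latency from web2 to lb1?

Routes from web2 to lb1:
web2 -> api1 -> lb2 -> auth1 -> lb1: 6 + 7 + 7 + 3 = 23
web2 -> lb2 -> auth1 -> lb1: 8 + 7 + 3 = 18
The minimum is 18 ms.

18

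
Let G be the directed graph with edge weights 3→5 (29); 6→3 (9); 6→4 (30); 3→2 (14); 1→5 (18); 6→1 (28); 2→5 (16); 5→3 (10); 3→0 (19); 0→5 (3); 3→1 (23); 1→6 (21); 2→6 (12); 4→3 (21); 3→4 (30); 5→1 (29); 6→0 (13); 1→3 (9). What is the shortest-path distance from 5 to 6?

Candidate routes:
5 -> 1 -> 6: 29 + 21 = 50
5 -> 1 -> 3 -> 2 -> 6: 29 + 9 + 14 + 12 = 64
5 -> 3 -> 1 -> 6: 10 + 23 + 21 = 54
5 -> 3 -> 2 -> 6: 10 + 14 + 12 = 36
The minimum is 36.

36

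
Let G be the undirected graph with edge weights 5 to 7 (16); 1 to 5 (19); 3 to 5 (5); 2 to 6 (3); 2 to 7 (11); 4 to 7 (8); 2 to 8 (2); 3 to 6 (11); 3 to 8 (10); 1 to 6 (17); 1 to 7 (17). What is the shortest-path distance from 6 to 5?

Comparing a few candidate routes:
6 → 2 → 7 → 5: 3 + 11 + 16 = 30
6 → 1 → 5: 17 + 19 = 36
6 → 3 → 8 → 2 → 7 → 5: 11 + 10 + 2 + 11 + 16 = 50
6 → 1 → 7 → 5: 17 + 17 + 16 = 50
6 → 2 → 8 → 3 → 5: 3 + 2 + 10 + 5 = 20
6 → 3 → 5: 11 + 5 = 16
Best route has total 16.

16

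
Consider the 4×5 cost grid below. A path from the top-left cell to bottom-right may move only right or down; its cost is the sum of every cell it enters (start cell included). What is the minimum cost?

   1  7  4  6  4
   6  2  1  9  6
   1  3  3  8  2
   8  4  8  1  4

26

One optimal route is r0c0 → r1c0 → r1c1 → r1c2 → r2c2 → r2c3 → r3c3 → r3c4.
Its cost is 1 + 6 + 2 + 1 + 3 + 8 + 1 + 4 = 26.
(Top row then right column would cost 34.)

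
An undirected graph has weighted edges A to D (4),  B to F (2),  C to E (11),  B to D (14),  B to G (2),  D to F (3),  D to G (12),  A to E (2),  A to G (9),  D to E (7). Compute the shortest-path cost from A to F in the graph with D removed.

13

Candidate routes:
A → G → B → F: 9 + 2 + 2 = 13
The minimum is 13.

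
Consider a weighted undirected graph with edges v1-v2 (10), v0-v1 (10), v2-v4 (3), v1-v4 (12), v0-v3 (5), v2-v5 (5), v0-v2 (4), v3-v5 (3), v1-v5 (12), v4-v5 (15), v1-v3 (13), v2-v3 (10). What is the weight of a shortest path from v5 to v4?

A few of the v5→v4 routes:
v5→v3→v2→v4: 3 + 10 + 3 = 16
v5→v3→v0→v2→v4: 3 + 5 + 4 + 3 = 15
v5→v2→v4: 5 + 3 = 8
v5→v4: 15
v5→v1→v4: 12 + 12 = 24
The minimum is 8.

8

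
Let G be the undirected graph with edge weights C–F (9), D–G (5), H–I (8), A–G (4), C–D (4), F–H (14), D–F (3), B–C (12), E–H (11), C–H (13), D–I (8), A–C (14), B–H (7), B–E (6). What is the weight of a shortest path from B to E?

Comparing a few candidate routes:
B-H-E: 7 + 11 = 18
B-E: 6
B-C-D-F-H-E: 12 + 4 + 3 + 14 + 11 = 44
B-C-H-E: 12 + 13 + 11 = 36
B-C-D-I-H-E: 12 + 4 + 8 + 8 + 11 = 43
The minimum is 6.

6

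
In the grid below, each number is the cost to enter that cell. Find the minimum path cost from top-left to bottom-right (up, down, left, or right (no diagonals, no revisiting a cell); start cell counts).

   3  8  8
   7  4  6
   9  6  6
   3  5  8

Take r0c0 -> r1c0 -> r1c1 -> r2c1 -> r3c1 -> r3c2 for a total of 3 + 7 + 4 + 6 + 5 + 8 = 33.

33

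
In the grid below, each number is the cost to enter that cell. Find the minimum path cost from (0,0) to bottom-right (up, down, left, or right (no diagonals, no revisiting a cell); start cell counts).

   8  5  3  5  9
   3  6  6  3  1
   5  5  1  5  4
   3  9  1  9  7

Path r0c0 r0c1 r0c2 r0c3 r1c3 r1c4 r2c4 r3c4: 8 + 5 + 3 + 5 + 3 + 1 + 4 + 7 = 36.

36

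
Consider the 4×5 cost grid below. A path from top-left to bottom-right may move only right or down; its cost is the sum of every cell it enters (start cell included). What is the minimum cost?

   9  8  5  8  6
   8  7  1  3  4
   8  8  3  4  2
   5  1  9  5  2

One optimal route is [0,0]→[0,1]→[0,2]→[1,2]→[1,3]→[1,4]→[2,4]→[3,4].
Its cost is 9 + 8 + 5 + 1 + 3 + 4 + 2 + 2 = 34.

34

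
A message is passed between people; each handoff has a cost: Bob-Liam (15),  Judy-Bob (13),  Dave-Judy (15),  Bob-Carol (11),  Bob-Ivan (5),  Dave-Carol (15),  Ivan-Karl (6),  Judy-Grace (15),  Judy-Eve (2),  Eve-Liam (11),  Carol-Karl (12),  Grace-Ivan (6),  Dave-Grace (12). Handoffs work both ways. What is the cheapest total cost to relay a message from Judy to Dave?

Comparing a few candidate routes:
Judy-Grace-Dave: 15 + 12 = 27
Judy-Bob-Ivan-Grace-Dave: 13 + 5 + 6 + 12 = 36
Judy-Bob-Carol-Dave: 13 + 11 + 15 = 39
Judy-Bob-Ivan-Karl-Carol-Dave: 13 + 5 + 6 + 12 + 15 = 51
Judy-Eve-Liam-Bob-Ivan-Grace-Dave: 2 + 11 + 15 + 5 + 6 + 12 = 51
Judy-Dave: 15
Shortest: 15.

15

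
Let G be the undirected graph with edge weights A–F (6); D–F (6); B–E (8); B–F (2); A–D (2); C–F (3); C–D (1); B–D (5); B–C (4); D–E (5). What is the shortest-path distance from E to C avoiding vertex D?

Candidate routes:
E -> B -> F -> C: 8 + 2 + 3 = 13
E -> B -> C: 8 + 4 = 12
Shortest: 12.

12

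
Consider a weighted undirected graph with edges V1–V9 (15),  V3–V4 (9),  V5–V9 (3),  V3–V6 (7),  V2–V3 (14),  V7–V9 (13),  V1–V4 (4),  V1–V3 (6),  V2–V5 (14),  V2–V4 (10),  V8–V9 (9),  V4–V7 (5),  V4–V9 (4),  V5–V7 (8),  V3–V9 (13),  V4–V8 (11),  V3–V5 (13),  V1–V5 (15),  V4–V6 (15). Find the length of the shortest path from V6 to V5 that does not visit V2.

20

Comparing a few candidate routes:
V6-V4-V9-V5: 15 + 4 + 3 = 22
V6-V3-V5: 7 + 13 = 20
V6-V3-V1-V4-V9-V5: 7 + 6 + 4 + 4 + 3 = 24
V6-V3-V9-V5: 7 + 13 + 3 = 23
V6-V3-V4-V9-V5: 7 + 9 + 4 + 3 = 23
The minimum is 20.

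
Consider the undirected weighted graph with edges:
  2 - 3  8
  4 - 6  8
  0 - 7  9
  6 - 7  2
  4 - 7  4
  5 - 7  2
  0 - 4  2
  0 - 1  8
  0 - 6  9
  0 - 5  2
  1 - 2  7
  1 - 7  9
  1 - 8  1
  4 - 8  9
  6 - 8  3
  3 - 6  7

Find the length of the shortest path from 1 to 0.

Some routes from 1 to 0:
1 -> 8 -> 6 -> 7 -> 5 -> 0: 1 + 3 + 2 + 2 + 2 = 10
1 -> 8 -> 6 -> 0: 1 + 3 + 9 = 13
1 -> 7 -> 5 -> 0: 9 + 2 + 2 = 13
1 -> 0: 8
1 -> 8 -> 4 -> 0: 1 + 9 + 2 = 12
1 -> 8 -> 6 -> 7 -> 4 -> 0: 1 + 3 + 2 + 4 + 2 = 12
Best route has total 8.

8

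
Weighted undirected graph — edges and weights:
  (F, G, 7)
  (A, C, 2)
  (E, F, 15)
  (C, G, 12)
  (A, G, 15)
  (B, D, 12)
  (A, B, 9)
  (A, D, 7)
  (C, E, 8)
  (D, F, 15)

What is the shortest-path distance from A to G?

14

Checking several routes:
A - B - D - F - G: 9 + 12 + 15 + 7 = 43
A - C - G: 2 + 12 = 14
A - G: 15
A - D - F - G: 7 + 15 + 7 = 29
A - C - E - F - G: 2 + 8 + 15 + 7 = 32
Best route has total 14.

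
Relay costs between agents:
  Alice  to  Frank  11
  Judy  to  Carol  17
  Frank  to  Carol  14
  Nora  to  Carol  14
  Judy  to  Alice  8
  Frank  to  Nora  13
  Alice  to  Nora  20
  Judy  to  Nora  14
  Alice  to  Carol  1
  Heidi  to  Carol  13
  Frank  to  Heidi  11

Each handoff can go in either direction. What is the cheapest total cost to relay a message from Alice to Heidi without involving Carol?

22

Paths from Alice to Heidi avoiding Carol:
Alice→Nora→Frank→Heidi: 20 + 13 + 11 = 44
Alice→Frank→Heidi: 11 + 11 = 22
Alice→Judy→Nora→Frank→Heidi: 8 + 14 + 13 + 11 = 46
The minimum is 22.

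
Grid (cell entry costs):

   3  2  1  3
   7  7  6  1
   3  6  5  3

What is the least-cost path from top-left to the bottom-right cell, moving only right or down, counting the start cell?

13

Best path: r0c0→r0c1→r0c2→r0c3→r1c3→r2c3
Cost: 3 + 2 + 1 + 3 + 1 + 3 = 13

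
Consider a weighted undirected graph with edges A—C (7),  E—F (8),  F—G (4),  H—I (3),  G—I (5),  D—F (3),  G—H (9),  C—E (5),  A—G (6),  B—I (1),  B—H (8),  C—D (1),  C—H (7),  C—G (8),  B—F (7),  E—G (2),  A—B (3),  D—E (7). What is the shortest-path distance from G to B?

6

A few of the G→B routes:
G→I→B: 5 + 1 = 6
G→A→B: 6 + 3 = 9
G→F→B: 4 + 7 = 11
G→H→I→B: 9 + 3 + 1 = 13
The minimum is 6.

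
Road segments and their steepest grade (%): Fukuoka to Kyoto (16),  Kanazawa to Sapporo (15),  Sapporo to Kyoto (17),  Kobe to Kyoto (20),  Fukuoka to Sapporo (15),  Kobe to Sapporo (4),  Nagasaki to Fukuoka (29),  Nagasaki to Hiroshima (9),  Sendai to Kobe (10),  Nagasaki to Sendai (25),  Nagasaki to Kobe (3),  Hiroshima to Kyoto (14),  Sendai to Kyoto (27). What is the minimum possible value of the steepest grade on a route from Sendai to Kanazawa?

15

Comparing a few candidate routes:
Sendai - Kobe - Kyoto - Sapporo - Kanazawa: max(10, 20, 17, 15) = 20
Sendai - Kobe - Nagasaki - Hiroshima - Kyoto - Fukuoka - Sapporo - Kanazawa: max(10, 3, 9, 14, 16, 15, 15) = 16
Sendai - Kobe - Sapporo - Kanazawa: max(10, 4, 15) = 15
Sendai - Kobe - Nagasaki - Hiroshima - Kyoto - Sapporo - Kanazawa: max(10, 3, 9, 14, 17, 15) = 17
Smallest bottleneck: 15%.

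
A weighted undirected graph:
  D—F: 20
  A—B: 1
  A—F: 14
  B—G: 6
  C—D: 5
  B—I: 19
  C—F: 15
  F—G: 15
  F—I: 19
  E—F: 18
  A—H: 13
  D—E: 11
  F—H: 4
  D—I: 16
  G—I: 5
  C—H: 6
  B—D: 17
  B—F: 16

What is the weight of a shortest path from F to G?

15

A few of the F→G routes:
F→H→A→B→G: 4 + 13 + 1 + 6 = 24
F→G: 15
F→I→G: 19 + 5 = 24
F→B→G: 16 + 6 = 22
F→A→B→G: 14 + 1 + 6 = 21
F→H→C→D→I→G: 4 + 6 + 5 + 16 + 5 = 36
Best route has total 15.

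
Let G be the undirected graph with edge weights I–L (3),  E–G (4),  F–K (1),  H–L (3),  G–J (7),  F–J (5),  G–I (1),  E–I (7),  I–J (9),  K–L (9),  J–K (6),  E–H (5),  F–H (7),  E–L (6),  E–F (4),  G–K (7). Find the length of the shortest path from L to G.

4

Comparing a few candidate routes:
L - I - G: 3 + 1 = 4
L - E - G: 6 + 4 = 10
L - H - E - G: 3 + 5 + 4 = 12
L - E - I - G: 6 + 7 + 1 = 14
L - I - E - G: 3 + 7 + 4 = 14
The minimum is 4.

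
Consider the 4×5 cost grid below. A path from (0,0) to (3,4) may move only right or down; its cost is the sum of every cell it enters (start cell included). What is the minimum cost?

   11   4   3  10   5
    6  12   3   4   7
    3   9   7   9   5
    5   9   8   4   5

42

Cheapest: (0,0)→(0,1)→(0,2)→(1,2)→(1,3)→(1,4)→(2,4)→(3,4)
  11 + 4 + 3 + 3 + 4 + 7 + 5 + 5 = 42
For comparison, the top-then-right route costs 50.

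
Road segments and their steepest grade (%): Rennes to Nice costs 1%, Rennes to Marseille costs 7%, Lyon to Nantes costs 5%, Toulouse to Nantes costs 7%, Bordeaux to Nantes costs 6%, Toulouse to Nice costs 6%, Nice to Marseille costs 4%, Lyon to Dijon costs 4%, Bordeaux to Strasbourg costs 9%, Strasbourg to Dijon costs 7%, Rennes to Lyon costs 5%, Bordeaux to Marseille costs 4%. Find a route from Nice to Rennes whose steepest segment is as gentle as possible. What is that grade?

1

Some routes from Nice to Rennes:
Nice→Marseille→Rennes: max(4, 7) = 7
Nice→Toulouse→Nantes→Lyon→Rennes: max(6, 7, 5, 5) = 7
Nice→Toulouse→Nantes→Bordeaux→Marseille→Rennes: max(6, 7, 6, 4, 7) = 7
Nice→Marseille→Bordeaux→Strasbourg→Dijon→Lyon→Rennes: max(4, 4, 9, 7, 4, 5) = 9
Nice→Marseille→Bordeaux→Nantes→Lyon→Rennes: max(4, 4, 6, 5, 5) = 6
Nice→Rennes: max(1) = 1
Smallest bottleneck: 1%.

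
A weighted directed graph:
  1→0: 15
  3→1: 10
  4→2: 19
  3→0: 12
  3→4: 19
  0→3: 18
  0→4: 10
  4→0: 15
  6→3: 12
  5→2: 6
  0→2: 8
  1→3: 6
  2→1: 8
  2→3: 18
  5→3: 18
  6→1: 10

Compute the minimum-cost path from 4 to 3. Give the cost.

A few of the 4→3 routes:
4-2-3: 19 + 18 = 37
4-0-2-1-3: 15 + 8 + 8 + 6 = 37
4-0-3: 15 + 18 = 33
4-2-1-3: 19 + 8 + 6 = 33
Best route has total 33.

33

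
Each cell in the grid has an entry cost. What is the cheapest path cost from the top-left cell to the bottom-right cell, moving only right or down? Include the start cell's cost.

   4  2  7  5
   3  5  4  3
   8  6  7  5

23

One optimal route is (0,0) → (0,1) → (1,1) → (1,2) → (1,3) → (2,3).
Its cost is 4 + 2 + 5 + 4 + 3 + 5 = 23.
(Top row then right column would cost 26.)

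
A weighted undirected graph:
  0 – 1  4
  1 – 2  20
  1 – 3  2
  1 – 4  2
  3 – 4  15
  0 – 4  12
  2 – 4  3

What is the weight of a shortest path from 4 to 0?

6

Candidate routes:
4→1→0: 2 + 4 = 6
4→3→1→0: 15 + 2 + 4 = 21
4→0: 12
4→2→1→0: 3 + 20 + 4 = 27
Shortest: 6.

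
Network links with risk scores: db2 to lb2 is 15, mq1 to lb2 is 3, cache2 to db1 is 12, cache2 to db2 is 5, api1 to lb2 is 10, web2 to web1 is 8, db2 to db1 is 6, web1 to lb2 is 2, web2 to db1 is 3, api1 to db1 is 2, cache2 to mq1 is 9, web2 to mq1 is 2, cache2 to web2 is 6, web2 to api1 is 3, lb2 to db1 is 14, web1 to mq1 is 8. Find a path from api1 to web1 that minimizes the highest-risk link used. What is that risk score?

Comparing a few candidate routes:
api1 → db1 → web2 → web1: max(2, 3, 8) = 8
api1 → web2 → mq1 → lb2 → web1: max(3, 2, 3, 2) = 3
api1 → db1 → web2 → mq1 → web1: max(2, 3, 2, 8) = 8
api1 → db1 → web2 → mq1 → lb2 → web1: max(2, 3, 2, 3, 2) = 3
api1 → db1 → db2 → cache2 → web2 → web1: max(2, 6, 5, 6, 8) = 8
api1 → db1 → db2 → cache2 → web2 → mq1 → lb2 → web1: max(2, 6, 5, 6, 2, 3, 2) = 6
The minimum achievable maximum is 3.

3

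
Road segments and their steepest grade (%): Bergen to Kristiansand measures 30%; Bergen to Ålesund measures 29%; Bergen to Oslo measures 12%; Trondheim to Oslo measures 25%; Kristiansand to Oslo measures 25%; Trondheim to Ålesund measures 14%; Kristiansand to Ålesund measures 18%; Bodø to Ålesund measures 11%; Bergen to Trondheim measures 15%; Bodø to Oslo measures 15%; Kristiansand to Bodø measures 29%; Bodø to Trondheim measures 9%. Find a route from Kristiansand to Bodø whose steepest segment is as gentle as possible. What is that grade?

Comparing a few candidate routes:
Kristiansand -> Ålesund -> Trondheim -> Bergen -> Oslo -> Bodø: max(18, 14, 15, 12, 15) = 18
Kristiansand -> Oslo -> Bergen -> Trondheim -> Ålesund -> Bodø: max(25, 12, 15, 14, 11) = 25
Kristiansand -> Ålesund -> Bodø: max(18, 11) = 18
Kristiansand -> Ålesund -> Trondheim -> Oslo -> Bodø: max(18, 14, 25, 15) = 25
Kristiansand -> Ålesund -> Trondheim -> Bodø: max(18, 14, 9) = 18
Best route has worst link 18%.

18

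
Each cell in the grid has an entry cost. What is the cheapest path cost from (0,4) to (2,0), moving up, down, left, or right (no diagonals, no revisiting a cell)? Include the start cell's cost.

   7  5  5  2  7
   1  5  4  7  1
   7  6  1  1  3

26

Path r0c4→r1c4→r2c4→r2c3→r2c2→r2c1→r2c0: 7 + 1 + 3 + 1 + 1 + 6 + 7 = 26.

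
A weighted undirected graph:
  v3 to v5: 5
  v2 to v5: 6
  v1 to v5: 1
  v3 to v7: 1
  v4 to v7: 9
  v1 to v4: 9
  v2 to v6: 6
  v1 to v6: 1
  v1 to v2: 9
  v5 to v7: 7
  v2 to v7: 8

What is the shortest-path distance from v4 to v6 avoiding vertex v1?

Paths from v4 to v6 avoiding v1:
v4 - v7 - v3 - v5 - v2 - v6: 9 + 1 + 5 + 6 + 6 = 27
v4 - v7 - v2 - v6: 9 + 8 + 6 = 23
v4 - v7 - v5 - v2 - v6: 9 + 7 + 6 + 6 = 28
The minimum is 23.

23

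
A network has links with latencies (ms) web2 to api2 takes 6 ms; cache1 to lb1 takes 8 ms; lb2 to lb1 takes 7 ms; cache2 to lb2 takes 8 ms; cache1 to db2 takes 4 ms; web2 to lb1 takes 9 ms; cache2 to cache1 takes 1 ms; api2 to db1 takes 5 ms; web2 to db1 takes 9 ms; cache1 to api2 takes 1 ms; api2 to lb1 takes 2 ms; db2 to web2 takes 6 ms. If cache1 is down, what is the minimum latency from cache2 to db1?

22

Paths from cache2 to db1 avoiding cache1:
cache2-lb2-lb1-web2-api2-db1: 8 + 7 + 9 + 6 + 5 = 35
cache2-lb2-lb1-web2-db1: 8 + 7 + 9 + 9 = 33
cache2-lb2-lb1-api2-web2-db1: 8 + 7 + 2 + 6 + 9 = 32
cache2-lb2-lb1-api2-db1: 8 + 7 + 2 + 5 = 22
The minimum is 22 ms.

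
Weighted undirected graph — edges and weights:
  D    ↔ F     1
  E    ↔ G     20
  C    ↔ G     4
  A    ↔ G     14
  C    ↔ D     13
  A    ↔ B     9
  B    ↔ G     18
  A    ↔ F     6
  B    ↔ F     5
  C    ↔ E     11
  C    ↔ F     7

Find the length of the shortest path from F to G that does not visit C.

20

Paths from F to G avoiding C:
F - B - G: 5 + 18 = 23
F - B - A - G: 5 + 9 + 14 = 28
F - A - B - G: 6 + 9 + 18 = 33
F - A - G: 6 + 14 = 20
Shortest: 20.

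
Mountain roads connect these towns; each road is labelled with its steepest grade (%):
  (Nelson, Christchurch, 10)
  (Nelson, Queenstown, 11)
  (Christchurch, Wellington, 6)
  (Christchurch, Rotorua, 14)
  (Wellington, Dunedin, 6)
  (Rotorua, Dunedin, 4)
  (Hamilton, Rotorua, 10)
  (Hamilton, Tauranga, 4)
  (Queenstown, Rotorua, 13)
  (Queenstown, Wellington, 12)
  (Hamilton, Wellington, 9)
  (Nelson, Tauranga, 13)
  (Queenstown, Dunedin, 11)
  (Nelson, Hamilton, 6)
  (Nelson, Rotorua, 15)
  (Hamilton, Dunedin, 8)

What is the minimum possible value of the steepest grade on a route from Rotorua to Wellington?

6

Comparing a few candidate routes:
Rotorua → Dunedin → Wellington: max(4, 6) = 6
Rotorua → Dunedin → Hamilton → Wellington: max(4, 8, 9) = 9
Rotorua → Hamilton → Dunedin → Wellington: max(10, 8, 6) = 10
Best route has worst link 6%.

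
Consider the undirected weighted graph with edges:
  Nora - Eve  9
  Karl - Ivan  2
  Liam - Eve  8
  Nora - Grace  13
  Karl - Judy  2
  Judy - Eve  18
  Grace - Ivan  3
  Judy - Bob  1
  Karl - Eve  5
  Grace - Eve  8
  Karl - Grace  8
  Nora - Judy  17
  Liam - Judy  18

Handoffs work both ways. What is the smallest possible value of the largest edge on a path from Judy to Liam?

8

Comparing a few candidate routes:
Judy - Karl - Ivan - Grace - Nora - Eve - Liam: max(2, 2, 3, 13, 9, 8) = 13
Judy - Karl - Grace - Eve - Liam: max(2, 8, 8, 8) = 8
Judy - Karl - Ivan - Grace - Eve - Liam: max(2, 2, 3, 8, 8) = 8
Judy - Karl - Eve - Liam: max(2, 5, 8) = 8
The minimum achievable maximum is 8.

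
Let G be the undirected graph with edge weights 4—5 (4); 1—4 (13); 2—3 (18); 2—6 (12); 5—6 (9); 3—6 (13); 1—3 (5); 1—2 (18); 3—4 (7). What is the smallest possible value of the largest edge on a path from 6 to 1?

A few of the 6→1 routes:
6 -> 5 -> 4 -> 3 -> 2 -> 1: max(9, 4, 7, 18, 18) = 18
6 -> 5 -> 4 -> 3 -> 1: max(9, 4, 7, 5) = 9
6 -> 3 -> 1: max(13, 5) = 13
6 -> 5 -> 4 -> 1: max(9, 4, 13) = 13
6 -> 2 -> 1: max(12, 18) = 18
6 -> 3 -> 4 -> 1: max(13, 7, 13) = 13
The minimum achievable maximum is 9.

9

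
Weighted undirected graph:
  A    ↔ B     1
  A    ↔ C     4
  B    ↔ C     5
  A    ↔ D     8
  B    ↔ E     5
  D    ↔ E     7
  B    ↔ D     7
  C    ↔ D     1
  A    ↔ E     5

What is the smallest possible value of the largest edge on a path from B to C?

4

Checking several routes:
B → D → E → A → C: max(7, 7, 5, 4) = 7
B → A → C: max(1, 4) = 4
B → E → D → C: max(5, 7, 1) = 7
B → C: max(5) = 5
B → E → A → C: max(5, 5, 4) = 5
B → D → C: max(7, 1) = 7
Smallest bottleneck: 4.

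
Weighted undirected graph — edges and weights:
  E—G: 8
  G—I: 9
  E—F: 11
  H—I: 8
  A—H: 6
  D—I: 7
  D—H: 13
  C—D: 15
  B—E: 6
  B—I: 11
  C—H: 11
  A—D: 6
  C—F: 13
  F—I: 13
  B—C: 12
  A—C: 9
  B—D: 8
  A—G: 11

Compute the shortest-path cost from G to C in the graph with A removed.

Some routes from G to C avoiding A:
G → E → F → C: 8 + 11 + 13 = 32
G → E → B → C: 8 + 6 + 12 = 26
G → I → B → C: 9 + 11 + 12 = 32
G → I → H → C: 9 + 8 + 11 = 28
G → I → D → C: 9 + 7 + 15 = 31
Shortest: 26.

26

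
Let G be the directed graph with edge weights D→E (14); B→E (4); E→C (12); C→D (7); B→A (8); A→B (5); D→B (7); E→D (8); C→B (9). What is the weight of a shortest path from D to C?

23

Routes from D to C:
D - B - E - C: 7 + 4 + 12 = 23
D - E - C: 14 + 12 = 26
Shortest: 23.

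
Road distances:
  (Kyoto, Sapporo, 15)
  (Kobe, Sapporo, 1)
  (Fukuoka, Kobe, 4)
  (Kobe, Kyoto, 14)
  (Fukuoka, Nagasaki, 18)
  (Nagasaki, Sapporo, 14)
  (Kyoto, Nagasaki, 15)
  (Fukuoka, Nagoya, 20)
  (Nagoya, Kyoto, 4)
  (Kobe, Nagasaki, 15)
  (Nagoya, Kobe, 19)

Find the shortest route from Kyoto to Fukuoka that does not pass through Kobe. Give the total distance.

24

Paths from Kyoto to Fukuoka avoiding Kobe:
Kyoto→Nagoya→Fukuoka: 4 + 20 = 24
Kyoto→Nagasaki→Fukuoka: 15 + 18 = 33
Kyoto→Sapporo→Nagasaki→Fukuoka: 15 + 14 + 18 = 47
The minimum is 24.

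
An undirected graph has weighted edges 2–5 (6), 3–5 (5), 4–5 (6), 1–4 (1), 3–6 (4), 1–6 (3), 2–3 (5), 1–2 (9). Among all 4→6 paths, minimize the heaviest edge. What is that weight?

3

Some routes from 4 to 6:
4 -> 1 -> 6: max(1, 3) = 3
4 -> 5 -> 3 -> 6: max(6, 5, 4) = 6
4 -> 5 -> 2 -> 1 -> 6: max(6, 6, 9, 3) = 9
4 -> 5 -> 2 -> 3 -> 6: max(6, 6, 5, 4) = 6
4 -> 5 -> 3 -> 2 -> 1 -> 6: max(6, 5, 5, 9, 3) = 9
The minimum achievable maximum is 3.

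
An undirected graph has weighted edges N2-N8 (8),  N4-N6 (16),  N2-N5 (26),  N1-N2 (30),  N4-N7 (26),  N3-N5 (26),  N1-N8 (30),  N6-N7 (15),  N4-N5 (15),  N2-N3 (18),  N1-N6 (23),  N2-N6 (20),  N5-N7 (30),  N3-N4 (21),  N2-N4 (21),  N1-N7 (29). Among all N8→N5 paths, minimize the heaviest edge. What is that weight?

Checking several routes:
N8 - N2 - N6 - N4 - N5: max(8, 20, 16, 15) = 20
N8 - N2 - N4 - N3 - N5: max(8, 21, 21, 26) = 26
N8 - N2 - N6 - N4 - N3 - N5: max(8, 20, 16, 21, 26) = 26
N8 - N2 - N4 - N5: max(8, 21, 15) = 21
N8 - N2 - N5: max(8, 26) = 26
N8 - N2 - N3 - N4 - N5: max(8, 18, 21, 15) = 21
Smallest bottleneck: 20.

20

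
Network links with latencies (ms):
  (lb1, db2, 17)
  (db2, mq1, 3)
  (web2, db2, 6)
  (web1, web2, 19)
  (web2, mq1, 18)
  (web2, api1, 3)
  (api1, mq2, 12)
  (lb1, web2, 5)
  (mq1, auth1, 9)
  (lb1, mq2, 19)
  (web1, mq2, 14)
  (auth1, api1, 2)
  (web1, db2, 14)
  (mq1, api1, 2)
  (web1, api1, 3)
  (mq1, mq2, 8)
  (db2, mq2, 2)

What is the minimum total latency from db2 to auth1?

Comparing a few candidate routes:
db2 - web2 - api1 - auth1: 6 + 3 + 2 = 11
db2 - mq1 - auth1: 3 + 9 = 12
db2 - mq1 - api1 - auth1: 3 + 2 + 2 = 7
The minimum is 7 ms.

7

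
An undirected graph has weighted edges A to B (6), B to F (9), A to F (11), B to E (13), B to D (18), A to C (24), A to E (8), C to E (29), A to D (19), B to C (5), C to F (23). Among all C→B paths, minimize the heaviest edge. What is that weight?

A few of the C→B routes:
C → B: max(5) = 5
C → F → A → D → B: max(23, 11, 19, 18) = 23
C → F → A → E → B: max(23, 11, 8, 13) = 23
C → F → A → B: max(23, 11, 6) = 23
Best route has worst link 5.

5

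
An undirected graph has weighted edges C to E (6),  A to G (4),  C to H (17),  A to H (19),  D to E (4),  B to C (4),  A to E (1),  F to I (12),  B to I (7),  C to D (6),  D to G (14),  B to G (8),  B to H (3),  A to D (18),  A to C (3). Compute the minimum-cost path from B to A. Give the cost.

7

Some routes from B to A:
B→H→C→A: 3 + 17 + 3 = 23
B→C→A: 4 + 3 = 7
B→H→A: 3 + 19 = 22
B→C→D→E→A: 4 + 6 + 4 + 1 = 15
B→C→E→A: 4 + 6 + 1 = 11
B→G→A: 8 + 4 = 12
The minimum is 7.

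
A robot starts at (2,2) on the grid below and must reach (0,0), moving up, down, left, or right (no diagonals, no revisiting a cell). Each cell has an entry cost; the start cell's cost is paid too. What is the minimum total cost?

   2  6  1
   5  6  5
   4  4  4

18

One optimal route is r2c2→r1c2→r0c2→r0c1→r0c0.
Its cost is 4 + 5 + 1 + 6 + 2 = 18.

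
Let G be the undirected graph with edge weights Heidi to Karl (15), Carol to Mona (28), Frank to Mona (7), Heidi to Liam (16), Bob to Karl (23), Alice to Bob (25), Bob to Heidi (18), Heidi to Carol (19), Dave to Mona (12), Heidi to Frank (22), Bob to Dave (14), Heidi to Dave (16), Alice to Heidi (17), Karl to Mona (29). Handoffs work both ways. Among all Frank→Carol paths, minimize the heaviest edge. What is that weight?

19

Checking several routes:
Frank→Mona→Dave→Bob→Heidi→Carol: max(7, 12, 14, 18, 19) = 19
Frank→Heidi→Carol: max(22, 19) = 22
Frank→Mona→Dave→Heidi→Carol: max(7, 12, 16, 19) = 19
Frank→Mona→Carol: max(7, 28) = 28
Frank→Mona→Dave→Bob→Alice→Heidi→Carol: max(7, 12, 14, 25, 17, 19) = 25
Frank→Mona→Dave→Bob→Karl→Heidi→Carol: max(7, 12, 14, 23, 15, 19) = 23
Smallest bottleneck: 19.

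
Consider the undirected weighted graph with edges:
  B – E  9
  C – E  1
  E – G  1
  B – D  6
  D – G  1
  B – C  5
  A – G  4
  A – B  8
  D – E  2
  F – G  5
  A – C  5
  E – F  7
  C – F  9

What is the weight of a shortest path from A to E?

Comparing a few candidate routes:
A -> C -> E: 5 + 1 = 6
A -> G -> F -> E: 4 + 5 + 7 = 16
A -> B -> C -> E: 8 + 5 + 1 = 14
A -> G -> E: 4 + 1 = 5
A -> G -> D -> E: 4 + 1 + 2 = 7
Shortest: 5.

5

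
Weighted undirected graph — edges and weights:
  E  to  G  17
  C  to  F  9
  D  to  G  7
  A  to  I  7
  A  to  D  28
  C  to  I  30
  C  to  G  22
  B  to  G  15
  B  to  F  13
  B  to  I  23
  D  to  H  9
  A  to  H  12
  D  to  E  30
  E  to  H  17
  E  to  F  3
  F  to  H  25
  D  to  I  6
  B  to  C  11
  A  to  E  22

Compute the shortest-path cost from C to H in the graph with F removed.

Checking several routes:
C -> B -> G -> D -> H: 11 + 15 + 7 + 9 = 42
C -> I -> D -> H: 30 + 6 + 9 = 45
C -> G -> D -> H: 22 + 7 + 9 = 38
Best route has total 38.

38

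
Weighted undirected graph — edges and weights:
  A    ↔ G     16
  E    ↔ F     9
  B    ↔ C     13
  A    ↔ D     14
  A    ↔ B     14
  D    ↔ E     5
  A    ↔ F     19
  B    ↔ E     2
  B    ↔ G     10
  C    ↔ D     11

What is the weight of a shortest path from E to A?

16

Checking several routes:
E→D→A: 5 + 14 = 19
E→F→A: 9 + 19 = 28
E→B→A: 2 + 14 = 16
Shortest: 16.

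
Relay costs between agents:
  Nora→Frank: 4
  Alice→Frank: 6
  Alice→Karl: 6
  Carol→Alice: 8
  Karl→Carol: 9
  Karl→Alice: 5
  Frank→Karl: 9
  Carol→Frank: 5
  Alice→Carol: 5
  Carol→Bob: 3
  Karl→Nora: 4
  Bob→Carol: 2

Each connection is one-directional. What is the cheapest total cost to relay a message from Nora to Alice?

18

Routes from Nora to Alice:
Nora→Frank→Karl→Alice: 4 + 9 + 5 = 18
Nora→Frank→Karl→Carol→Alice: 4 + 9 + 9 + 8 = 30
Shortest: 18.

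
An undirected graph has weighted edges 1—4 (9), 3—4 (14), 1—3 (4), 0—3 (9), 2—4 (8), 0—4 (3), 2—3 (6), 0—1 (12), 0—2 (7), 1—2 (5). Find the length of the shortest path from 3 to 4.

Checking several routes:
3-2-4: 6 + 8 = 14
3-0-4: 9 + 3 = 12
3-1-4: 4 + 9 = 13
3-4: 14
3-2-0-4: 6 + 7 + 3 = 16
Shortest: 12.

12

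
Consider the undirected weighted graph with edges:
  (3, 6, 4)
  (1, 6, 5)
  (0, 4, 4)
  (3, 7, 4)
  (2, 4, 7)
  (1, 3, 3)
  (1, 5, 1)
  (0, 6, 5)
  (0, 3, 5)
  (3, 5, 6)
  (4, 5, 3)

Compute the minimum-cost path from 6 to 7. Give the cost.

Some routes from 6 to 7:
6 -> 0 -> 4 -> 5 -> 1 -> 3 -> 7: 5 + 4 + 3 + 1 + 3 + 4 = 20
6 -> 1 -> 5 -> 3 -> 7: 5 + 1 + 6 + 4 = 16
6 -> 0 -> 3 -> 7: 5 + 5 + 4 = 14
6 -> 3 -> 7: 4 + 4 = 8
6 -> 1 -> 3 -> 7: 5 + 3 + 4 = 12
The minimum is 8.

8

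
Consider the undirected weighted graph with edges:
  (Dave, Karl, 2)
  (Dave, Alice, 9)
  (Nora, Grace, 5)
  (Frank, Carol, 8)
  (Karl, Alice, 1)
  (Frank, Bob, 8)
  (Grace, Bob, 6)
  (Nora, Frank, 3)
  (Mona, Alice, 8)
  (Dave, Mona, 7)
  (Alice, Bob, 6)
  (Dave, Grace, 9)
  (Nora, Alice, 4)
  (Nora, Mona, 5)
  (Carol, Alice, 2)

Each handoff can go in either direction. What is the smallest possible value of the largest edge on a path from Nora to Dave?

4

Comparing a few candidate routes:
Nora - Grace - Bob - Alice - Karl - Dave: max(5, 6, 6, 1, 2) = 6
Nora - Alice - Karl - Dave: max(4, 1, 2) = 4
Nora - Mona - Dave: max(5, 7) = 7
The minimum achievable maximum is 4.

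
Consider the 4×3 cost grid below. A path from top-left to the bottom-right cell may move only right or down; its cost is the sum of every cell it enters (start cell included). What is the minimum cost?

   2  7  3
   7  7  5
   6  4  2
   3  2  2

Cheapest: (0,0) (0,1) (0,2) (1,2) (2,2) (3,2)
  2 + 7 + 3 + 5 + 2 + 2 = 21

21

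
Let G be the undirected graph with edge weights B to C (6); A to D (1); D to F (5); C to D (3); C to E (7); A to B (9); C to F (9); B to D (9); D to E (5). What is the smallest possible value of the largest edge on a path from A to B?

A few of the A→B routes:
A -> D -> C -> B: max(1, 3, 6) = 6
A -> D -> E -> C -> B: max(1, 5, 7, 6) = 7
A -> D -> F -> C -> B: max(1, 5, 9, 6) = 9
Smallest bottleneck: 6.

6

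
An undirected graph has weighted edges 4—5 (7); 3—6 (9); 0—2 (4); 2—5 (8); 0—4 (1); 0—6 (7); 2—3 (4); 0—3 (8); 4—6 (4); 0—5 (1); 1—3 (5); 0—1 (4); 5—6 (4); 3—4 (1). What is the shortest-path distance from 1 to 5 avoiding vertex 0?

13

Checking several routes:
1 -> 3 -> 4 -> 6 -> 5: 5 + 1 + 4 + 4 = 14
1 -> 3 -> 4 -> 5: 5 + 1 + 7 = 13
1 -> 3 -> 6 -> 5: 5 + 9 + 4 = 18
1 -> 3 -> 2 -> 5: 5 + 4 + 8 = 17
The minimum is 13.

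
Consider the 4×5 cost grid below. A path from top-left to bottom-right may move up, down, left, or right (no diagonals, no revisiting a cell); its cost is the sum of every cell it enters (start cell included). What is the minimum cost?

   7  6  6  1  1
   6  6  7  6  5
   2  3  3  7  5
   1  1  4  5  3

Cheapest: [0,0] [1,0] [2,0] [3,0] [3,1] [3,2] [3,3] [3,4]
  7 + 6 + 2 + 1 + 1 + 4 + 5 + 3 = 29

29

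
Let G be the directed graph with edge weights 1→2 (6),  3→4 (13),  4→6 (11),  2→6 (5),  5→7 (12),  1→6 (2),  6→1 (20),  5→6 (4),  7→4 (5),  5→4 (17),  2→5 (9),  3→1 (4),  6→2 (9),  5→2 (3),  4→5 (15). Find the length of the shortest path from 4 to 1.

31

Candidate routes:
4 - 6 - 1: 11 + 20 = 31
4 - 5 - 2 - 6 - 1: 15 + 3 + 5 + 20 = 43
4 - 5 - 6 - 1: 15 + 4 + 20 = 39
The minimum is 31.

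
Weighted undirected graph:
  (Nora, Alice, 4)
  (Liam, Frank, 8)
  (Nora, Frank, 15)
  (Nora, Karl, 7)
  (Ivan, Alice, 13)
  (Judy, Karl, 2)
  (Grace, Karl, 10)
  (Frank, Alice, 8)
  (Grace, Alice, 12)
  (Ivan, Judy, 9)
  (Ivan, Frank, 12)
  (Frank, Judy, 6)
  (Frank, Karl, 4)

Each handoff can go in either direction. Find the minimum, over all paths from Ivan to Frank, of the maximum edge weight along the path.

9

A few of the Ivan→Frank routes:
Ivan -> Judy -> Frank: max(9, 6) = 9
Ivan -> Judy -> Karl -> Frank: max(9, 2, 4) = 9
Ivan -> Judy -> Karl -> Nora -> Alice -> Frank: max(9, 2, 7, 4, 8) = 9
Best route has worst link 9.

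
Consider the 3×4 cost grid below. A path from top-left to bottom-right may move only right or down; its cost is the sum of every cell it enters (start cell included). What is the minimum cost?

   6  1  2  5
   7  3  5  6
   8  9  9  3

23

Take [0,0]→[0,1]→[0,2]→[0,3]→[1,3]→[2,3] for a total of 6 + 1 + 2 + 5 + 6 + 3 = 23.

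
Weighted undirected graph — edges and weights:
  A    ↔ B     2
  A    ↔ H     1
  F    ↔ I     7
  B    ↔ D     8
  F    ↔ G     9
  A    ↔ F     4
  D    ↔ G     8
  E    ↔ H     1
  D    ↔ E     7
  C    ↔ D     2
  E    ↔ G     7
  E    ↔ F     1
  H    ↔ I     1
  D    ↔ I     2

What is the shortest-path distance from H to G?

8

Some routes from H to G:
H→I→D→G: 1 + 2 + 8 = 11
H→E→G: 1 + 7 = 8
H→E→F→G: 1 + 1 + 9 = 11
H→A→F→G: 1 + 4 + 9 = 14
H→A→F→E→G: 1 + 4 + 1 + 7 = 13
The minimum is 8.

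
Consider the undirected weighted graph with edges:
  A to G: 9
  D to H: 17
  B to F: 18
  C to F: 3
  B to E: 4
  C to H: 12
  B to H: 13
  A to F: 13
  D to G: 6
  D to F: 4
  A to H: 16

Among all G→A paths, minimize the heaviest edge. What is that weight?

9

Checking several routes:
G→D→F→A: max(6, 4, 13) = 13
G→D→H→A: max(6, 17, 16) = 17
G→D→H→B→F→A: max(6, 17, 13, 18, 13) = 18
G→D→F→C→H→A: max(6, 4, 3, 12, 16) = 16
G→A: max(9) = 9
G→D→H→C→F→A: max(6, 17, 12, 3, 13) = 17
The minimum achievable maximum is 9.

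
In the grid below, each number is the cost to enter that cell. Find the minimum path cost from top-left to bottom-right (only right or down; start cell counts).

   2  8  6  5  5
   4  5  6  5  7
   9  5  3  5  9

Path r0c0 r1c0 r1c1 r2c1 r2c2 r2c3 r2c4: 2 + 4 + 5 + 5 + 3 + 5 + 9 = 33.
For comparison, the top-then-right route costs 42.

33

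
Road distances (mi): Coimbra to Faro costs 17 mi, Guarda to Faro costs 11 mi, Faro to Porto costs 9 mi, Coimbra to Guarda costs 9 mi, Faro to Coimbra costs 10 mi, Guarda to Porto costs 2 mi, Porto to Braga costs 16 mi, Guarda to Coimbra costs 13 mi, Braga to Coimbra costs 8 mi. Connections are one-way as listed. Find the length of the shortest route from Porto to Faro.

41

Paths from Porto to Faro:
Porto-Braga-Coimbra-Faro: 16 + 8 + 17 = 41
Porto-Braga-Coimbra-Guarda-Faro: 16 + 8 + 9 + 11 = 44
The minimum is 41 mi.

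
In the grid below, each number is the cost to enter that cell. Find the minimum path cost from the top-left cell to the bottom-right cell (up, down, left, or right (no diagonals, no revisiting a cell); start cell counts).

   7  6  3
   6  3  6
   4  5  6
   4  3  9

Cheapest: (0,0) (0,1) (1,1) (2,1) (3,1) (3,2)
  7 + 6 + 3 + 5 + 3 + 9 = 33

33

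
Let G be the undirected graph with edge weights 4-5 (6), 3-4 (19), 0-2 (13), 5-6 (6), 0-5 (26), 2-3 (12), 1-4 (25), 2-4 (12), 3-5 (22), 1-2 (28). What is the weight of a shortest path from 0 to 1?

41

Some routes from 0 to 1:
0 - 5 - 4 - 1: 26 + 6 + 25 = 57
0 - 2 - 3 - 4 - 1: 13 + 12 + 19 + 25 = 69
0 - 2 - 4 - 1: 13 + 12 + 25 = 50
0 - 2 - 1: 13 + 28 = 41
Shortest: 41.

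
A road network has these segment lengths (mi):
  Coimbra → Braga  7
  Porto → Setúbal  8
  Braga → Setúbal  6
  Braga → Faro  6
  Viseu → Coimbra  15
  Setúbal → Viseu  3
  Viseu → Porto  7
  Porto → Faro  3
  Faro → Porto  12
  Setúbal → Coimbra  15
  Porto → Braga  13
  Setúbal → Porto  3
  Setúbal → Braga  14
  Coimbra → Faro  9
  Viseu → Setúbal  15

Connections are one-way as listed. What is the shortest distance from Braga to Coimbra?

Routes from Braga to Coimbra:
Braga - Setúbal - Viseu - Coimbra: 6 + 3 + 15 = 24
Braga - Faro - Porto - Setúbal - Viseu - Coimbra: 6 + 12 + 8 + 3 + 15 = 44
Braga - Setúbal - Coimbra: 6 + 15 = 21
Braga - Faro - Porto - Setúbal - Coimbra: 6 + 12 + 8 + 15 = 41
The minimum is 21 mi.

21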